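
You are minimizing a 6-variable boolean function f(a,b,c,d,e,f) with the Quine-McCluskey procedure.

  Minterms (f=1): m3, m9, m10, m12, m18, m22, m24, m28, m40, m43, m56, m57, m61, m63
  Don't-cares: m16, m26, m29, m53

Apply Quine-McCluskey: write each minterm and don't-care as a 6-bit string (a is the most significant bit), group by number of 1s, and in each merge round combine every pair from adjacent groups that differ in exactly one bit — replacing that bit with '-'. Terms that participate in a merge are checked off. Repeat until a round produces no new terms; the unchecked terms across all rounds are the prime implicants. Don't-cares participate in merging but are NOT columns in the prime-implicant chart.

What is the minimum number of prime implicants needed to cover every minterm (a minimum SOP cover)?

10

Round 0: 000011 001001 001010✓ 001100✓ 010000✓ 010010✓ 010110✓ 011000✓ 011010✓ 011100✓ 011101✓ 101000✓ 101011 110101✓ 111000✓ 111001✓ 111101✓ 111111✓
Round 1: -11000 -11101 0-1010 0-1100 01-000✓ 01-010✓ 010-10 0100-0✓ 011-00 0110-0✓ 01110- 1-1000 11-101 111-01 11100- 1111-1
Round 2: 01-0-0
PIs = {-11000, -11101, 0-1010, 0-1100, 000011, 001001, 01-0-0, 010-10, 011-00, 01110-, 1-1000, 101011, 11-101, 111-01, 11100-, 1111-1}
Coverage chart:
  m3: 000011 ←essential
  m9: 001001 ←essential
  m10: 0-1010 ←essential
  m12: 0-1100 ←essential
  m18: 01-0-0,010-10
  m22: 010-10 ←essential
  m24: -11000,01-0-0,011-00
  m28: 0-1100,011-00,01110-
  m40: 1-1000 ←essential
  m43: 101011 ←essential
  m56: -11000,1-1000,11100-
  m57: 111-01,11100-
  m61: -11101,11-101,111-01,1111-1
  m63: 1111-1 ←essential
Essential: 0-1010, 0-1100, 000011, 001001, 010-10, 1-1000, 101011, 1111-1
Petrick residual → -11000, 111-01
Min cover (10 terms): bcd'e'f' + a'cd'ef' + a'cde'f' + a'b'c'd'ef + a'b'cd'e'f + a'bc'ef' + acd'e'f' + ab'cd'ef + abce'f + abcdf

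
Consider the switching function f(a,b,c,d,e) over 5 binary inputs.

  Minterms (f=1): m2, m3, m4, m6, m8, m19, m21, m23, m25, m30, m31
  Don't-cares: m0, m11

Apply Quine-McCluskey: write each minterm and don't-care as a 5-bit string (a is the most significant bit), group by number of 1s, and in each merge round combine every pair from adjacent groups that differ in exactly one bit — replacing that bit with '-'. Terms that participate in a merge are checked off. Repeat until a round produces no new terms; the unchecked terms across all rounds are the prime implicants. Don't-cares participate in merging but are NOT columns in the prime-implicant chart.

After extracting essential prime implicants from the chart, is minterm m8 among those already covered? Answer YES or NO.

YES

size-2^0 implicants → 00000(✓)  00010(✓)  00011(✓)  00100(✓)  00110(✓)  01000(✓)  01011(✓)  10011(✓)  10101(✓)  10111(✓)  11001  11110(✓)  11111(✓)
size-2^1 implicants → -0011  0-000  0-011  00-00(✓)  00-10(✓)  000-0(✓)  0001-  001-0(✓)  1-111  10-11  101-1  1111-
size-2^2 implicants → 00--0
Unchecked terms (primes): -0011, 0-000, 0-011, 00--0, 0001-, 1-111, 10-11, 101-1, 11001, 1111-
Minterm coverage:
  m2 ⊆ 00--0,0001-
  m3 ⊆ -0011,0-011,0001-
  m4 ⊆ 00--0 [E]
  m6 ⊆ 00--0 [E]
  m8 ⊆ 0-000 [E]
  m19 ⊆ -0011,10-11
  m21 ⊆ 101-1 [E]
  m23 ⊆ 1-111,10-11,101-1
  m25 ⊆ 11001 [E]
  m30 ⊆ 1111- [E]
  m31 ⊆ 1-111,1111-
E = {0-000, 00--0, 101-1, 11001, 1111-}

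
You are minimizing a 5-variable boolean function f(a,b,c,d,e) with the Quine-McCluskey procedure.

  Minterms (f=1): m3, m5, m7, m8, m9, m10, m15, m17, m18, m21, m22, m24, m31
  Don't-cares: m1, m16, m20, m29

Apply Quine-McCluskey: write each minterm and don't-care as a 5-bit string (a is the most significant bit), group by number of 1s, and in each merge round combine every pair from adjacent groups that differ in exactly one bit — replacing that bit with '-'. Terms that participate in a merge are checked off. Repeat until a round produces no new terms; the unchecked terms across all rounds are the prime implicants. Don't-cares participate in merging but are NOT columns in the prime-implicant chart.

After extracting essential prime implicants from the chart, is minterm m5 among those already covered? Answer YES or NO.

size-2^0 implicants → 00001(✓)  00011(✓)  00101(✓)  00111(✓)  01000(✓)  01001(✓)  01010(✓)  01111(✓)  10000(✓)  10001(✓)  10010(✓)  10100(✓)  10101(✓)  10110(✓)  11000(✓)  11101(✓)  11111(✓)
size-2^1 implicants → -0001(✓)  -0101(✓)  -1000  -1111  0-001  0-111  00-01(✓)  00-11(✓)  000-1(✓)  001-1(✓)  010-0  0100-  1-000  1-101  10-00(✓)  10-01(✓)  10-10(✓)  100-0(✓)  1000-(✓)  101-0(✓)  1010-(✓)  111-1
size-2^2 implicants → -0-01  00--1  10--0  10-0-
Unchecked terms (primes): -0-01, -1000, -1111, 0-001, 0-111, 00--1, 010-0, 0100-, 1-000, 1-101, 10--0, 10-0-, 111-1
Minterm coverage:
  m3 ⊆ 00--1 [E]
  m5 ⊆ -0-01,00--1
  m7 ⊆ 0-111,00--1
  m8 ⊆ -1000,010-0,0100-
  m9 ⊆ 0-001,0100-
  m10 ⊆ 010-0 [E]
  m15 ⊆ -1111,0-111
  m17 ⊆ -0-01,10-0-
  m18 ⊆ 10--0 [E]
  m21 ⊆ -0-01,1-101,10-0-
  m22 ⊆ 10--0 [E]
  m24 ⊆ -1000,1-000
  m31 ⊆ -1111,111-1
E = {00--1, 010-0, 10--0}

YES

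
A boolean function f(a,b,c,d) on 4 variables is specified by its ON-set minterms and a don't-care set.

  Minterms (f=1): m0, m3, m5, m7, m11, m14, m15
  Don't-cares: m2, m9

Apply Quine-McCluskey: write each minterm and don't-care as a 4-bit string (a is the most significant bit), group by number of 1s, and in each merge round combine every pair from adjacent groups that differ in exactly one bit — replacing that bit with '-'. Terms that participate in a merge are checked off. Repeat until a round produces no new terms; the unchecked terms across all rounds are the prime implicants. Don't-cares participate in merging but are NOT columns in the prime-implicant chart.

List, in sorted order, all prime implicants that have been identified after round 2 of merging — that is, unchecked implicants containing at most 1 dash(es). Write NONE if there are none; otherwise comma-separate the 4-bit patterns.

[col 0] 0000*, 0010*, 0011*, 0101*, 0111*, 1001*, 1011*, 1110*, 1111*
[col 1] -011*, -111*, 0-11*, 00-0, 001-, 01-1, 1-11*, 10-1, 111-
[col 2] --11
Prime implicants: --11, 00-0, 001-, 01-1, 10-1, 111-

00-0, 001-, 01-1, 10-1, 111-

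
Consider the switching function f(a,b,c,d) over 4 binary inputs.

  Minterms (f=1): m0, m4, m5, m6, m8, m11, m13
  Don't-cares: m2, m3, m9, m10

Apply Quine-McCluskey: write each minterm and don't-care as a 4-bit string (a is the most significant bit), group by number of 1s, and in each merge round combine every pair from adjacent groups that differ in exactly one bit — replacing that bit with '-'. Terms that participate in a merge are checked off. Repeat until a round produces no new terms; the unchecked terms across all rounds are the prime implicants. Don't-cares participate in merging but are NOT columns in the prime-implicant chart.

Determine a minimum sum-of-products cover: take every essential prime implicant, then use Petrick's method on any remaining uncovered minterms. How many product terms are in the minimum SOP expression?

[col 0] 0000*, 0010*, 0011*, 0100*, 0101*, 0110*, 1000*, 1001*, 1010*, 1011*, 1101*
[col 1] -000*, -010*, -011*, -101, 0-00*, 0-10*, 00-0*, 001-*, 01-0*, 010-, 1-01, 10-0*, 10-1*, 100-*, 101-*
[col 2] -0-0, -01-, 0--0, 10--
Prime implicants: -0-0, -01-, -101, 0--0, 010-, 1-01, 10--
PI chart (minterm → PIs covering it):
  0 | -0-0,0--0
  4 | 0--0,010-
  5 | -101,010-
  6 | 0--0  (sole → essential)
  8 | -0-0,10--
  11 | -01-,10--
  13 | -101,1-01
Essential prime implicants: 0--0
Petrick residual → -101, 10--
Minimum SOP uses 3 PIs: bc'd + a'd' + ab'

3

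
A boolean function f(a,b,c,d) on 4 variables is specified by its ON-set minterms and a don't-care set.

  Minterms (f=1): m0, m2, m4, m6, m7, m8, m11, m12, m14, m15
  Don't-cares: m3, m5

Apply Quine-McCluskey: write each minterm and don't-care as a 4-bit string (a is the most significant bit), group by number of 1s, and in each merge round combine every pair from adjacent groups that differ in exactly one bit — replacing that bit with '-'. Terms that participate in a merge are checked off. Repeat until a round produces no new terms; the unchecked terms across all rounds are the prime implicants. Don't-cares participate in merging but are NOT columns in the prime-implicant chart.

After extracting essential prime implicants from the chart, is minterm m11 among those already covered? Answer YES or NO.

YES

Round 0: 0000✓ 0010✓ 0011✓ 0100✓ 0101✓ 0110✓ 0111✓ 1000✓ 1011✓ 1100✓ 1110✓ 1111✓
Round 1: -000✓ -011✓ -100✓ -110✓ -111✓ 0-00✓ 0-10✓ 0-11✓ 00-0✓ 001-✓ 01-0✓ 01-1✓ 010-✓ 011-✓ 1-00✓ 1-11✓ 11-0✓ 111-✓
Round 2: --00 --11 -1-0 -11- 0--0 0-1- 01--
PIs = {--00, --11, -1-0, -11-, 0--0, 0-1-, 01--}
Coverage chart:
  m0: --00,0--0
  m2: 0--0,0-1-
  m4: --00,-1-0,0--0,01--
  m6: -1-0,-11-,0--0,0-1-,01--
  m7: --11,-11-,0-1-,01--
  m8: --00 ←essential
  m11: --11 ←essential
  m12: --00,-1-0
  m14: -1-0,-11-
  m15: --11,-11-
Essential: --00, --11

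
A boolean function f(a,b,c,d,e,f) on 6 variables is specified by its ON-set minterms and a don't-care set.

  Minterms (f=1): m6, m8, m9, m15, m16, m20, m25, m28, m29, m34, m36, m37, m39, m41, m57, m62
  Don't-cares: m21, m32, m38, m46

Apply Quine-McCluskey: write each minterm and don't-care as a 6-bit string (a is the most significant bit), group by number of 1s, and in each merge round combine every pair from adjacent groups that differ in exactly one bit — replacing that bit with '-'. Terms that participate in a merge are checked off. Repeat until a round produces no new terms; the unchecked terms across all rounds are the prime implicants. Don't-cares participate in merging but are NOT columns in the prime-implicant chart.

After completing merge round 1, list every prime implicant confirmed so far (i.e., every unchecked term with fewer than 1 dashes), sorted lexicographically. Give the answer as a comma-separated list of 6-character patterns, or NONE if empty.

[col 0] 000110*, 001000*, 001001*, 001111, 010000*, 010100*, 010101*, 011001*, 011100*, 011101*, 100000*, 100010*, 100100*, 100101*, 100110*, 100111*, 101001*, 101110*, 111001*, 111110*
[col 1] -00110, -01001*, -11001*, 0-1001*, 00100-, 01-100*, 01-101*, 010-00, 01010-*, 011-01, 01110-*, 1-1001*, 1-1110, 10-110, 100-00*, 100-10*, 1000-0*, 1001-0*, 1001-1*, 10010-*, 10011-*
[col 2] --1001, 01-10-, 100--0, 1001--
Prime implicants: --1001, -00110, 00100-, 001111, 01-10-, 010-00, 011-01, 1-1110, 10-110, 100--0, 1001--

001111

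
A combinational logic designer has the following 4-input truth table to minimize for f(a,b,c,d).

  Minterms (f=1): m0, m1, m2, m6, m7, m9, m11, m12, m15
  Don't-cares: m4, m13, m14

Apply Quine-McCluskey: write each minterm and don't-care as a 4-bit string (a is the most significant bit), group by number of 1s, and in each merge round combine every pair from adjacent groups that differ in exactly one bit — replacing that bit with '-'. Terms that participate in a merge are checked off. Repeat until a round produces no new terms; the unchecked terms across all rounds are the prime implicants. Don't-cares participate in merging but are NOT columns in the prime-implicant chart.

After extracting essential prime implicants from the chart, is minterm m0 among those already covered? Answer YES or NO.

size-2^0 implicants → 0000(✓)  0001(✓)  0010(✓)  0100(✓)  0110(✓)  0111(✓)  1001(✓)  1011(✓)  1100(✓)  1101(✓)  1110(✓)  1111(✓)
size-2^1 implicants → -001  -100(✓)  -110(✓)  -111(✓)  0-00(✓)  0-10(✓)  00-0(✓)  000-  01-0(✓)  011-(✓)  1-01(✓)  1-11(✓)  10-1(✓)  11-0(✓)  11-1(✓)  110-(✓)  111-(✓)
size-2^2 implicants → -1-0  -11-  0--0  1--1  11--
Unchecked terms (primes): -001, -1-0, -11-, 0--0, 000-, 1--1, 11--
Minterm coverage:
  m0 ⊆ 0--0,000-
  m1 ⊆ -001,000-
  m2 ⊆ 0--0 [E]
  m6 ⊆ -1-0,-11-,0--0
  m7 ⊆ -11- [E]
  m9 ⊆ -001,1--1
  m11 ⊆ 1--1 [E]
  m12 ⊆ -1-0,11--
  m15 ⊆ -11-,1--1,11--
E = {-11-, 0--0, 1--1}

YES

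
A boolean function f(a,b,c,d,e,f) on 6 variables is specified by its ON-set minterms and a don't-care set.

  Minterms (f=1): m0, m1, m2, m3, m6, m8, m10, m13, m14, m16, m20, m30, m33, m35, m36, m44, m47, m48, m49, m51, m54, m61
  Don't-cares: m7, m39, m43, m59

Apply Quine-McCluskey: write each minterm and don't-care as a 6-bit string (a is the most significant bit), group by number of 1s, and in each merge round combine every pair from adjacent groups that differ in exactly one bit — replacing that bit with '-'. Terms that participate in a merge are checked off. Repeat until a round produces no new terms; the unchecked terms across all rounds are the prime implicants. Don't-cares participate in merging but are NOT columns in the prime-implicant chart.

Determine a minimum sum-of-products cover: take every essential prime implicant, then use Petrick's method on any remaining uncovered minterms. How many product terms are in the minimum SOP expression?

12

Round 0: 000000✓ 000001✓ 000010✓ 000011✓ 000110✓ 000111✓ 001000✓ 001010✓ 001101 001110✓ 010000✓ 010100✓ 011110✓ 100001✓ 100011✓ 100100✓ 100111✓ 101011✓ 101100✓ 101111✓ 110000✓ 110001✓ 110011✓ 110110 111011✓ 111101
Round 1: -00001✓ -00011✓ -00111✓ -10000 0-0000 0-1110 00-000✓ 00-010✓ 00-110✓ 000-10✓ 000-11✓ 0000-0✓ 0000-1✓ 00000-✓ 00001-✓ 00011-✓ 001-10✓ 0010-0✓ 010-00 1-0001✓ 1-0011✓ 1-1011✓ 10-011✓ 10-100 10-111✓ 100-11✓ 1000-1✓ 101-11✓ 11-011✓ 1100-1✓ 11000-
Round 2: -00-11 -000-1 00--10 00-0-0 000-1- 0000-- 1--011 1-00-1 10--11
PIs = {-00-11, -000-1, -10000, 0-0000, 0-1110, 00--10, 00-0-0, 000-1-, 0000--, 001101, 010-00, 1--011, 1-00-1, 10--11, 10-100, 11000-, 110110, 111101}
Coverage chart:
  m0: 0-0000,00-0-0,0000--
  m1: -000-1,0000--
  m2: 00--10,00-0-0,000-1-,0000--
  m3: -00-11,-000-1,000-1-,0000--
  m6: 00--10,000-1-
  m8: 00-0-0 ←essential
  m10: 00--10,00-0-0
  m13: 001101 ←essential
  m14: 0-1110,00--10
  m16: -10000,0-0000,010-00
  m20: 010-00 ←essential
  m30: 0-1110 ←essential
  m33: -000-1,1-00-1
  m35: -00-11,-000-1,1--011,1-00-1,10--11
  m36: 10-100 ←essential
  m44: 10-100 ←essential
  m47: 10--11 ←essential
  m48: -10000,11000-
  m49: 1-00-1,11000-
  m51: 1--011,1-00-1
  m54: 110110 ←essential
  m61: 111101 ←essential
Essential: 0-1110, 00-0-0, 001101, 010-00, 10--11, 10-100, 110110, 111101
Petrick residual → -000-1, -10000, 00--10, 1-00-1
Min cover (12 terms): b'c'd'f + bc'd'e'f' + a'cdef' + a'b'ef' + a'b'd'f' + a'b'cde'f + a'bc'e'f' + ac'd'f + ab'ef + ab'de'f' + abc'def' + abcde'f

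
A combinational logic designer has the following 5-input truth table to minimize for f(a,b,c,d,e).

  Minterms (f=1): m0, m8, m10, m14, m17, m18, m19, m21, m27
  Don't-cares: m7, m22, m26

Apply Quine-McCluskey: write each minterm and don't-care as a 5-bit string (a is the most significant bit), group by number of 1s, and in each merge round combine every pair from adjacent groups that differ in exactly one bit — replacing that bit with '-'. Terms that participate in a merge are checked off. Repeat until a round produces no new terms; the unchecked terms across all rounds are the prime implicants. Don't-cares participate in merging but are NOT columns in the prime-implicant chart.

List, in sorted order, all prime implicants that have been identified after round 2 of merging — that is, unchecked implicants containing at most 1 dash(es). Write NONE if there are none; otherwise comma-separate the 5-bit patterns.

-1010, 0-000, 00111, 01-10, 010-0, 10-01, 10-10, 100-1

[col 0] 00000*, 00111, 01000*, 01010*, 01110*, 10001*, 10010*, 10011*, 10101*, 10110*, 11010*, 11011*
[col 1] -1010, 0-000, 01-10, 010-0, 1-010*, 1-011*, 10-01, 10-10, 100-1, 1001-*, 1101-*
[col 2] 1-01-
Prime implicants: -1010, 0-000, 00111, 01-10, 010-0, 1-01-, 10-01, 10-10, 100-1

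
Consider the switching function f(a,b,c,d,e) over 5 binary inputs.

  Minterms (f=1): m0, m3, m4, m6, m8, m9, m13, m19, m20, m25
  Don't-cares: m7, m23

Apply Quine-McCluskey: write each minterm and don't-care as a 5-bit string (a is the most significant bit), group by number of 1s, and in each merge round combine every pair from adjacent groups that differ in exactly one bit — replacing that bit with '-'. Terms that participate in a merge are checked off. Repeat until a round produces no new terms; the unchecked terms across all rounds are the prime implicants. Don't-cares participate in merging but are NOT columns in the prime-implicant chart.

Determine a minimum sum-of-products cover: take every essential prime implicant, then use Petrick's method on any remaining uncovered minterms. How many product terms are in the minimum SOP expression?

[col 0] 00000*, 00011*, 00100*, 00110*, 00111*, 01000*, 01001*, 01101*, 10011*, 10100*, 10111*, 11001*
[col 1] -0011*, -0100, -0111*, -1001, 0-000, 00-00, 00-11*, 001-0, 0011-, 01-01, 0100-, 10-11*
[col 2] -0-11
Prime implicants: -0-11, -0100, -1001, 0-000, 00-00, 001-0, 0011-, 01-01, 0100-
PI chart (minterm → PIs covering it):
  0 | 0-000,00-00
  3 | -0-11  (sole → essential)
  4 | -0100,00-00,001-0
  6 | 001-0,0011-
  8 | 0-000,0100-
  9 | -1001,01-01,0100-
  13 | 01-01  (sole → essential)
  19 | -0-11  (sole → essential)
  20 | -0100  (sole → essential)
  25 | -1001  (sole → essential)
Essential prime implicants: -0-11, -0100, -1001, 01-01
Petrick residual → 0-000, 001-0
Minimum SOP uses 6 PIs: b'de + b'cd'e' + bc'd'e + a'c'd'e' + a'b'ce' + a'bd'e

6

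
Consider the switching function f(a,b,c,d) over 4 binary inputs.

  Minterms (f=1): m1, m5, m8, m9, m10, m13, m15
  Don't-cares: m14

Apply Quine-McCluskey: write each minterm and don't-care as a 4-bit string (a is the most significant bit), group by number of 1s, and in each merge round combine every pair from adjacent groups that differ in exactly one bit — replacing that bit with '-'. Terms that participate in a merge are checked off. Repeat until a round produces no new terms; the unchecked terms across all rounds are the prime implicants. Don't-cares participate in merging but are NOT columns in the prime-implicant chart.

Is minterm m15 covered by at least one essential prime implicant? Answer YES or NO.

[col 0] 0001*, 0101*, 1000*, 1001*, 1010*, 1101*, 1110*, 1111*
[col 1] -001*, -101*, 0-01*, 1-01*, 1-10, 10-0, 100-, 11-1, 111-
[col 2] --01
Prime implicants: --01, 1-10, 10-0, 100-, 11-1, 111-
PI chart (minterm → PIs covering it):
  1 | --01  (sole → essential)
  5 | --01  (sole → essential)
  8 | 10-0,100-
  9 | --01,100-
  10 | 1-10,10-0
  13 | --01,11-1
  15 | 11-1,111-
Essential prime implicants: --01

NO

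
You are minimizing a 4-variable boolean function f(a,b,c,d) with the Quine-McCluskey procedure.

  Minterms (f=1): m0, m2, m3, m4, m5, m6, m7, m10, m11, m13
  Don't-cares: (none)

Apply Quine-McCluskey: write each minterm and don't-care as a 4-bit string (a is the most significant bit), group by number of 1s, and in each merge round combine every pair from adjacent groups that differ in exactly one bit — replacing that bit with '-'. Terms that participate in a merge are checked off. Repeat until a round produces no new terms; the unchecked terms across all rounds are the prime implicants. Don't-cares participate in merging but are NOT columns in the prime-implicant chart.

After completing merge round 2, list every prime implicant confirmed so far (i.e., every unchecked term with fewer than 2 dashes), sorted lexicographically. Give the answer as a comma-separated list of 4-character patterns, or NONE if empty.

-101

size-2^0 implicants → 0000(✓)  0010(✓)  0011(✓)  0100(✓)  0101(✓)  0110(✓)  0111(✓)  1010(✓)  1011(✓)  1101(✓)
size-2^1 implicants → -010(✓)  -011(✓)  -101  0-00(✓)  0-10(✓)  0-11(✓)  00-0(✓)  001-(✓)  01-0(✓)  01-1(✓)  010-(✓)  011-(✓)  101-(✓)
size-2^2 implicants → -01-  0--0  0-1-  01--
Unchecked terms (primes): -01-, -101, 0--0, 0-1-, 01--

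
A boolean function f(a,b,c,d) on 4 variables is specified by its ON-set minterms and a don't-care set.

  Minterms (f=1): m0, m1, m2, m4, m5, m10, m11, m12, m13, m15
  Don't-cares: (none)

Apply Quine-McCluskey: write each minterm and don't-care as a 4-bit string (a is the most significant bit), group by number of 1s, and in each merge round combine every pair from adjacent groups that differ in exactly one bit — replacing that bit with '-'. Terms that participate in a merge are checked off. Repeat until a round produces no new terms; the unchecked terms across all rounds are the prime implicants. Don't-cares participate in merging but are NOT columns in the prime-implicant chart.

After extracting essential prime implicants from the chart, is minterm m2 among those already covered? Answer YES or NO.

[col 0] 0000*, 0001*, 0010*, 0100*, 0101*, 1010*, 1011*, 1100*, 1101*, 1111*
[col 1] -010, -100*, -101*, 0-00*, 0-01*, 00-0, 000-*, 010-*, 1-11, 101-, 11-1, 110-*
[col 2] -10-, 0-0-
Prime implicants: -010, -10-, 0-0-, 00-0, 1-11, 101-, 11-1
PI chart (minterm → PIs covering it):
  0 | 0-0-,00-0
  1 | 0-0-  (sole → essential)
  2 | -010,00-0
  4 | -10-,0-0-
  5 | -10-,0-0-
  10 | -010,101-
  11 | 1-11,101-
  12 | -10-  (sole → essential)
  13 | -10-,11-1
  15 | 1-11,11-1
Essential prime implicants: -10-, 0-0-

NO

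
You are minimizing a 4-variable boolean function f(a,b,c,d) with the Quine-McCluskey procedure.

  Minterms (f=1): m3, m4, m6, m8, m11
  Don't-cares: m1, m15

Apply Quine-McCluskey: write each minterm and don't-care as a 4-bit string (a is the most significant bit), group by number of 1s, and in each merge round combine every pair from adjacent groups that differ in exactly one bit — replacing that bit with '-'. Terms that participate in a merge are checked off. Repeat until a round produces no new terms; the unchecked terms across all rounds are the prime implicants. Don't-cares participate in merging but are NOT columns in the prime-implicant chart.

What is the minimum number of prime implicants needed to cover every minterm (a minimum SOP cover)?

3

Round 0: 0001✓ 0011✓ 0100✓ 0110✓ 1000 1011✓ 1111✓
Round 1: -011 00-1 01-0 1-11
PIs = {-011, 00-1, 01-0, 1-11, 1000}
Coverage chart:
  m3: -011,00-1
  m4: 01-0 ←essential
  m6: 01-0 ←essential
  m8: 1000 ←essential
  m11: -011,1-11
Essential: 01-0, 1000
Petrick residual → -011
Min cover (3 terms): b'cd + a'bd' + ab'c'd'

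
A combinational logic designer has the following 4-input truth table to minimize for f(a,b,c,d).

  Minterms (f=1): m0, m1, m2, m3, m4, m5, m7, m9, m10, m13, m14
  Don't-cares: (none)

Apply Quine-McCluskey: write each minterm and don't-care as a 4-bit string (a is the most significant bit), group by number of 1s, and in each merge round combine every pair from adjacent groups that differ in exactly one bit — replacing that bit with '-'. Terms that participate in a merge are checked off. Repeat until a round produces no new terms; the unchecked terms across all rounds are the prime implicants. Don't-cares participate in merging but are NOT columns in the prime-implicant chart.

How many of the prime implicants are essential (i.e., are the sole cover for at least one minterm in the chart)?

4

Round 0: 0000✓ 0001✓ 0010✓ 0011✓ 0100✓ 0101✓ 0111✓ 1001✓ 1010✓ 1101✓ 1110✓
Round 1: -001✓ -010 -101✓ 0-00✓ 0-01✓ 0-11✓ 00-0✓ 00-1✓ 000-✓ 001-✓ 01-1✓ 010-✓ 1-01✓ 1-10
Round 2: --01 0--1 0-0- 00--
PIs = {--01, -010, 0--1, 0-0-, 00--, 1-10}
Coverage chart:
  m0: 0-0-,00--
  m1: --01,0--1,0-0-,00--
  m2: -010,00--
  m3: 0--1,00--
  m4: 0-0- ←essential
  m5: --01,0--1,0-0-
  m7: 0--1 ←essential
  m9: --01 ←essential
  m10: -010,1-10
  m13: --01 ←essential
  m14: 1-10 ←essential
Essential: --01, 0--1, 0-0-, 1-10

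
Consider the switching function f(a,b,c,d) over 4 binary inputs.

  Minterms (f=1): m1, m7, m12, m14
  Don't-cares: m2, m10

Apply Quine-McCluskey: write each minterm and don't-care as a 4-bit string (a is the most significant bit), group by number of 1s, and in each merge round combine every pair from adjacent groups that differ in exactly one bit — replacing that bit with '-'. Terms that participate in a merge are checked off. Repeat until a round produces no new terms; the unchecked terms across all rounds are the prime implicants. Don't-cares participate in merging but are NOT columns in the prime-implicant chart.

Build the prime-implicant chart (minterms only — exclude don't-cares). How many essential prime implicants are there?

3

[col 0] 0001, 0010*, 0111, 1010*, 1100*, 1110*
[col 1] -010, 1-10, 11-0
Prime implicants: -010, 0001, 0111, 1-10, 11-0
PI chart (minterm → PIs covering it):
  1 | 0001  (sole → essential)
  7 | 0111  (sole → essential)
  12 | 11-0  (sole → essential)
  14 | 1-10,11-0
Essential prime implicants: 0001, 0111, 11-0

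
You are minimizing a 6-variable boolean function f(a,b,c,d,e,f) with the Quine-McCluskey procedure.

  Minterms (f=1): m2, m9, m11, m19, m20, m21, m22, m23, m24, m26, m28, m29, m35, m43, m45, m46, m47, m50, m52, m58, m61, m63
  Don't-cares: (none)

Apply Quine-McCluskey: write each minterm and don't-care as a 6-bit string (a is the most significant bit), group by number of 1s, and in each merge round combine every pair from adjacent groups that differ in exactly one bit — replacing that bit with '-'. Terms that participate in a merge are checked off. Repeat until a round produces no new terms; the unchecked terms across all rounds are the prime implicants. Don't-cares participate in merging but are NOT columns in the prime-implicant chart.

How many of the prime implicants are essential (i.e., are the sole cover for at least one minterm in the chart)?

9

Round 0: 000010 001001✓ 001011✓ 010011✓ 010100✓ 010101✓ 010110✓ 010111✓ 011000✓ 011010✓ 011100✓ 011101✓ 100011✓ 101011✓ 101101✓ 101110✓ 101111✓ 110010✓ 110100✓ 111010✓ 111101✓ 111111✓
Round 1: -01011 -10100 -11010 -11101 0010-1 01-100✓ 01-101✓ 010-11 0101-0✓ 0101-1✓ 01010-✓ 01011-✓ 011-00 0110-0 01110-✓ 1-1101✓ 1-1111✓ 10-011 101-11 1011-1✓ 10111- 11-010 1111-1✓
Round 2: 01-10- 0101-- 1-11-1
PIs = {-01011, -10100, -11010, -11101, 000010, 0010-1, 01-10-, 010-11, 0101--, 011-00, 0110-0, 1-11-1, 10-011, 101-11, 10111-, 11-010}
Coverage chart:
  m2: 000010 ←essential
  m9: 0010-1 ←essential
  m11: -01011,0010-1
  m19: 010-11 ←essential
  m20: -10100,01-10-,0101--
  m21: 01-10-,0101--
  m22: 0101-- ←essential
  m23: 010-11,0101--
  m24: 011-00,0110-0
  m26: -11010,0110-0
  m28: 01-10-,011-00
  m29: -11101,01-10-
  m35: 10-011 ←essential
  m43: -01011,10-011,101-11
  m45: 1-11-1 ←essential
  m46: 10111- ←essential
  m47: 1-11-1,101-11,10111-
  m50: 11-010 ←essential
  m52: -10100 ←essential
  m58: -11010,11-010
  m61: -11101,1-11-1
  m63: 1-11-1 ←essential
Essential: -10100, 000010, 0010-1, 010-11, 0101--, 1-11-1, 10-011, 10111-, 11-010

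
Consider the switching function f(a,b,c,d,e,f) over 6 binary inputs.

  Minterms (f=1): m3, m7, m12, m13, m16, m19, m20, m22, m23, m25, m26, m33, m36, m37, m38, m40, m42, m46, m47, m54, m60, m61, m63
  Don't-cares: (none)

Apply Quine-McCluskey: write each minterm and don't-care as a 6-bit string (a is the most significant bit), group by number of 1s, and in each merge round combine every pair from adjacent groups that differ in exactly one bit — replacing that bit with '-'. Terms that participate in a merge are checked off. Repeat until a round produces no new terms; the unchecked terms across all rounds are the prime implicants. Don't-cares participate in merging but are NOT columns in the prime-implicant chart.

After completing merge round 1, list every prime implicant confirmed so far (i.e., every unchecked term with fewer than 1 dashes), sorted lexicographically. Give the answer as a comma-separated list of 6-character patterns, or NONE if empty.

Round 0: 000011✓ 000111✓ 001100✓ 001101✓ 010000✓ 010011✓ 010100✓ 010110✓ 010111✓ 011001 011010 100001✓ 100100✓ 100101✓ 100110✓ 101000✓ 101010✓ 101110✓ 101111✓ 110110✓ 111100✓ 111101✓ 111111✓
Round 1: -10110 0-0011✓ 0-0111✓ 000-11✓ 00110- 010-00 010-11✓ 0101-0 01011- 1-0110 1-1111 10-110 100-01 1001-0 10010- 101-10 1010-0 10111- 1111-1 11110-
Round 2: 0-0-11
PIs = {-10110, 0-0-11, 00110-, 010-00, 0101-0, 01011-, 011001, 011010, 1-0110, 1-1111, 10-110, 100-01, 1001-0, 10010-, 101-10, 1010-0, 10111-, 1111-1, 11110-}

011001, 011010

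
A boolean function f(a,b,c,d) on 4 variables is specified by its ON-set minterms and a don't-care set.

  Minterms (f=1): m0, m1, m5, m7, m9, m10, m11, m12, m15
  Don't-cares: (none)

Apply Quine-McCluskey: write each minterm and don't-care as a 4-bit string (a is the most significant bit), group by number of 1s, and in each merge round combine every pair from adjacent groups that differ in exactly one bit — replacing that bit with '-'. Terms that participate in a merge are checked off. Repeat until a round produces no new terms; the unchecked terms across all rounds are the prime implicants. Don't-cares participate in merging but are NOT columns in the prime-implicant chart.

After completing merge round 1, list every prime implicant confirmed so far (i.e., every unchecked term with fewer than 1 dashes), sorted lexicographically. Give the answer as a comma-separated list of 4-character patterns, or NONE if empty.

Round 0: 0000✓ 0001✓ 0101✓ 0111✓ 1001✓ 1010✓ 1011✓ 1100 1111✓
Round 1: -001 -111 0-01 000- 01-1 1-11 10-1 101-
PIs = {-001, -111, 0-01, 000-, 01-1, 1-11, 10-1, 101-, 1100}

1100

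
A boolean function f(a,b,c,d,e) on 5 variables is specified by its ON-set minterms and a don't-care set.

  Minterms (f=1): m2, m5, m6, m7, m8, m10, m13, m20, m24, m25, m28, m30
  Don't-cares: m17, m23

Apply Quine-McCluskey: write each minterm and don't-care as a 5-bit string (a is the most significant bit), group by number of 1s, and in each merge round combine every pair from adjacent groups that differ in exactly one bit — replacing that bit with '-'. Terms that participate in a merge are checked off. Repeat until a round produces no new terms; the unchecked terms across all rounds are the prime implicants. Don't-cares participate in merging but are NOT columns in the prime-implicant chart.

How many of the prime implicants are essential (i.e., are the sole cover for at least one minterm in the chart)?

size-2^0 implicants → 00010(✓)  00101(✓)  00110(✓)  00111(✓)  01000(✓)  01010(✓)  01101(✓)  10001(✓)  10100(✓)  10111(✓)  11000(✓)  11001(✓)  11100(✓)  11110(✓)
size-2^1 implicants → -0111  -1000  0-010  0-101  00-10  001-1  0011-  010-0  1-001  1-100  11-00  1100-  111-0
Unchecked terms (primes): -0111, -1000, 0-010, 0-101, 00-10, 001-1, 0011-, 010-0, 1-001, 1-100, 11-00, 1100-, 111-0
Minterm coverage:
  m2 ⊆ 0-010,00-10
  m5 ⊆ 0-101,001-1
  m6 ⊆ 00-10,0011-
  m7 ⊆ -0111,001-1,0011-
  m8 ⊆ -1000,010-0
  m10 ⊆ 0-010,010-0
  m13 ⊆ 0-101 [E]
  m20 ⊆ 1-100 [E]
  m24 ⊆ -1000,11-00,1100-
  m25 ⊆ 1-001,1100-
  m28 ⊆ 1-100,11-00,111-0
  m30 ⊆ 111-0 [E]
E = {0-101, 1-100, 111-0}

3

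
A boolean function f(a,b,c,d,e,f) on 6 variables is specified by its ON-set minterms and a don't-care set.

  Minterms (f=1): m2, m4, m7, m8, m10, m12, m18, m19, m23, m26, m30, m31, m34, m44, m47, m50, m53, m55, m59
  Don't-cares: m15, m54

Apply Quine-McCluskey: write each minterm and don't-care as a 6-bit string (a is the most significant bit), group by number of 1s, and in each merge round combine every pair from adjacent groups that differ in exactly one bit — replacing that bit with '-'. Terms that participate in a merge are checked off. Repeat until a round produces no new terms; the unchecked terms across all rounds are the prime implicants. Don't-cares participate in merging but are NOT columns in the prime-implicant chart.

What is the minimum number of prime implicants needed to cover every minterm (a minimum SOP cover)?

Round 0: 000010✓ 000100✓ 000111✓ 001000✓ 001010✓ 001100✓ 001111✓ 010010✓ 010011✓ 010111✓ 011010✓ 011110✓ 011111✓ 100010✓ 101100✓ 101111✓ 110010✓ 110101✓ 110110✓ 110111✓ 111011
Round 1: -00010✓ -01100 -01111 -10010✓ -10111 0-0010✓ 0-0111✓ 0-1010✓ 0-1111✓ 00-010✓ 00-100 00-111✓ 001-00 0010-0 01-010✓ 01-111✓ 010-11 01001- 011-10 01111- 1-0010✓ 110-10 1101-1 11011-
Round 2: --0010 0--010 0--111
PIs = {--0010, -01100, -01111, -10111, 0--010, 0--111, 00-100, 001-00, 0010-0, 010-11, 01001-, 011-10, 01111-, 110-10, 1101-1, 11011-, 111011}
Coverage chart:
  m2: --0010,0--010
  m4: 00-100 ←essential
  m7: 0--111 ←essential
  m8: 001-00,0010-0
  m10: 0--010,0010-0
  m12: -01100,00-100,001-00
  m18: --0010,0--010,01001-
  m19: 010-11,01001-
  m23: -10111,0--111,010-11
  m26: 0--010,011-10
  m30: 011-10,01111-
  m31: 0--111,01111-
  m34: --0010 ←essential
  m44: -01100 ←essential
  m47: -01111 ←essential
  m50: --0010,110-10
  m53: 1101-1 ←essential
  m55: -10111,1101-1,11011-
  m59: 111011 ←essential
Essential: --0010, -01100, -01111, 0--111, 00-100, 1101-1, 111011
Petrick residual → 0010-0, 010-11, 011-10
Min cover (10 terms): c'd'ef' + b'cde'f' + b'cdef + a'def + a'b'de'f' + a'b'cd'f' + a'bc'ef + a'bcef' + abc'df + abcd'ef

10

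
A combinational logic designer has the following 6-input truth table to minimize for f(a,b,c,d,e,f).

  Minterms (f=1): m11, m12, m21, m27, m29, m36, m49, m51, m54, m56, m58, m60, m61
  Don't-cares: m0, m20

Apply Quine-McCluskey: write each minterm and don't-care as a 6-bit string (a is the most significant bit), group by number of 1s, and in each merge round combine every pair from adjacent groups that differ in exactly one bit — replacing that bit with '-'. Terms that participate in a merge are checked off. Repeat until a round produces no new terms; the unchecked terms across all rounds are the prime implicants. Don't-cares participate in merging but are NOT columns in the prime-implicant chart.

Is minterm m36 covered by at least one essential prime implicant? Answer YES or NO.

[col 0] 000000, 001011*, 001100, 010100*, 010101*, 011011*, 011101*, 100100, 110001*, 110011*, 110110, 111000*, 111010*, 111100*, 111101*
[col 1] -11101, 0-1011, 01-101, 01010-, 1100-1, 111-00, 1110-0, 11110-
Prime implicants: -11101, 0-1011, 000000, 001100, 01-101, 01010-, 100100, 1100-1, 110110, 111-00, 1110-0, 11110-
PI chart (minterm → PIs covering it):
  11 | 0-1011  (sole → essential)
  12 | 001100  (sole → essential)
  21 | 01-101,01010-
  27 | 0-1011  (sole → essential)
  29 | -11101,01-101
  36 | 100100  (sole → essential)
  49 | 1100-1  (sole → essential)
  51 | 1100-1  (sole → essential)
  54 | 110110  (sole → essential)
  56 | 111-00,1110-0
  58 | 1110-0  (sole → essential)
  60 | 111-00,11110-
  61 | -11101,11110-
Essential prime implicants: 0-1011, 001100, 100100, 1100-1, 110110, 1110-0

YES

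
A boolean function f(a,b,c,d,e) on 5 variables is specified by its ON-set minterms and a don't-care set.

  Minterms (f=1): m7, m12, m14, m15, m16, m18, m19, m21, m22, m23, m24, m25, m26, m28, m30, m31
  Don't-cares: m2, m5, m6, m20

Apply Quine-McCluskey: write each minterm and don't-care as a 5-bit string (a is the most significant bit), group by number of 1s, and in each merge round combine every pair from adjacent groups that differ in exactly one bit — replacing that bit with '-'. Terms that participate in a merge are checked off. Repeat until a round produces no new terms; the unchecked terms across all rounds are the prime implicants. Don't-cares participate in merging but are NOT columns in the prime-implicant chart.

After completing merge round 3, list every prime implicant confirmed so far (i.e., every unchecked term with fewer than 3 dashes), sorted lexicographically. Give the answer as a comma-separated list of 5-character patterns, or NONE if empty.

-0-10, -01-1, -11-0, 10-1-, 101--, 1100-

size-2^0 implicants → 00010(✓)  00101(✓)  00110(✓)  00111(✓)  01100(✓)  01110(✓)  01111(✓)  10000(✓)  10010(✓)  10011(✓)  10100(✓)  10101(✓)  10110(✓)  10111(✓)  11000(✓)  11001(✓)  11010(✓)  11100(✓)  11110(✓)  11111(✓)
size-2^1 implicants → -0010(✓)  -0101(✓)  -0110(✓)  -0111(✓)  -1100(✓)  -1110(✓)  -1111(✓)  0-110(✓)  0-111(✓)  00-10(✓)  001-1(✓)  0011-(✓)  011-0(✓)  0111-(✓)  1-000(✓)  1-010(✓)  1-100(✓)  1-110(✓)  1-111(✓)  10-00(✓)  10-10(✓)  10-11(✓)  100-0(✓)  1001-(✓)  101-0(✓)  101-1(✓)  1010-(✓)  1011-(✓)  11-00(✓)  11-10(✓)  110-0(✓)  1100-  111-0(✓)  1111-(✓)
size-2^2 implicants → --110(✓)  --111(✓)  -0-10  -01-1  -011-(✓)  -11-0  -111-(✓)  0-11-(✓)  1--00(✓)  1--10(✓)  1-0-0(✓)  1-1-0(✓)  1-11-(✓)  10--0(✓)  10-1-  101--  11--0(✓)
size-2^3 implicants → --11-  1---0
Unchecked terms (primes): --11-, -0-10, -01-1, -11-0, 1---0, 10-1-, 101--, 1100-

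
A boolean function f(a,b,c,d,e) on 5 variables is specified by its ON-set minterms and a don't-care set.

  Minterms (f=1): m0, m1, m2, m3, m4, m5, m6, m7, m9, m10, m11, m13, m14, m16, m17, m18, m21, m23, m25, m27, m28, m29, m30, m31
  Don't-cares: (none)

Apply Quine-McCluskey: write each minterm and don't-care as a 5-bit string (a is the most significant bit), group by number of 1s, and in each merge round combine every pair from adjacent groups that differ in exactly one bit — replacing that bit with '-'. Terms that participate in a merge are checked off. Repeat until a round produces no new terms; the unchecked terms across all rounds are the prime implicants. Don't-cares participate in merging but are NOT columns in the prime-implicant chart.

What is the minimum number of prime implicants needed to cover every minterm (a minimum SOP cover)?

7

Round 0: 00000✓ 00001✓ 00010✓ 00011✓ 00100✓ 00101✓ 00110✓ 00111✓ 01001✓ 01010✓ 01011✓ 01101✓ 01110✓ 10000✓ 10001✓ 10010✓ 10101✓ 10111✓ 11001✓ 11011✓ 11100✓ 11101✓ 11110✓ 11111✓
Round 1: -0000✓ -0001✓ -0010✓ -0101✓ -0111✓ -1001✓ -1011✓ -1101✓ -1110 0-001✓ 0-010✓ 0-011✓ 0-101✓ 0-110✓ 00-00✓ 00-01✓ 00-10✓ 00-11✓ 000-0✓ 000-1✓ 0000-✓ 0001-✓ 001-0✓ 001-1✓ 0010-✓ 0011-✓ 01-01✓ 01-10✓ 010-1✓ 0101-✓ 1-001✓ 1-101✓ 1-111✓ 10-01✓ 100-0✓ 1000-✓ 101-1✓ 11-01✓ 11-11✓ 110-1✓ 111-0✓ 111-1✓ 1110-✓ 1111-✓
Round 2: --001✓ --101✓ -0-01✓ -00-0 -000- -01-1 -1-01✓ -10-1 0--01✓ 0--10 0-0-1 0-01- 00--0✓ 00--1✓ 00-0-✓ 00-1-✓ 000--✓ 001--✓ 1--01✓ 1-1-1 11--1 111--
Round 3: ---01 00---
PIs = {---01, -00-0, -000-, -01-1, -10-1, -1110, 0--10, 0-0-1, 0-01-, 00---, 1-1-1, 11--1, 111--}
Coverage chart:
  m0: -00-0,-000-,00---
  m1: ---01,-000-,0-0-1,00---
  m2: -00-0,0--10,0-01-,00---
  m3: 0-0-1,0-01-,00---
  m4: 00--- ←essential
  m5: ---01,-01-1,00---
  m6: 0--10,00---
  m7: -01-1,00---
  m9: ---01,-10-1,0-0-1
  m10: 0--10,0-01-
  m11: -10-1,0-0-1,0-01-
  m13: ---01 ←essential
  m14: -1110,0--10
  m16: -00-0,-000-
  m17: ---01,-000-
  m18: -00-0 ←essential
  m21: ---01,-01-1,1-1-1
  m23: -01-1,1-1-1
  m25: ---01,-10-1,11--1
  m27: -10-1,11--1
  m28: 111-- ←essential
  m29: ---01,1-1-1,11--1,111--
  m30: -1110,111--
  m31: 1-1-1,11--1,111--
Essential: ---01, -00-0, 00---, 111--
Petrick residual → -01-1, -10-1, 0--10
Min cover (7 terms): d'e + b'c'e' + b'ce + bc'e + a'de' + a'b' + abc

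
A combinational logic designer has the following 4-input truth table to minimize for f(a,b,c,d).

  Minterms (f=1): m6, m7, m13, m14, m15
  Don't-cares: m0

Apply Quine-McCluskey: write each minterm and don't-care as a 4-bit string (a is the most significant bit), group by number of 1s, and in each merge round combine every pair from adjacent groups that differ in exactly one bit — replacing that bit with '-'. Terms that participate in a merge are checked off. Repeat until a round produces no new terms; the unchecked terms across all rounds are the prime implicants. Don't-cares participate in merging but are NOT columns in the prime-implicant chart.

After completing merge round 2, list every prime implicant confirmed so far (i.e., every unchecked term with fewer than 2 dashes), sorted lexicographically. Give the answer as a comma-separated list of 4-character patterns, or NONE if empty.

0000, 11-1

[col 0] 0000, 0110*, 0111*, 1101*, 1110*, 1111*
[col 1] -110*, -111*, 011-*, 11-1, 111-*
[col 2] -11-
Prime implicants: -11-, 0000, 11-1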